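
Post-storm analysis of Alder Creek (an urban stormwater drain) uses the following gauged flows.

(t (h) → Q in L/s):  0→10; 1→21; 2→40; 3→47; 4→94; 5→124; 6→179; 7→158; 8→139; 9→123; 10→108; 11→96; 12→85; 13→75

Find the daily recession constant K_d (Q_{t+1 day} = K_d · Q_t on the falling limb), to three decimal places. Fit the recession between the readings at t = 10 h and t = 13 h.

K_d ≈ 0.054

Between t = 10 h and t = 13 h the flow falls from 108 to 75 L/s over 3×1 h = 3 h.
Per-interval ratio K = (75/108)^(1/3) = 0.8855; K_d = K^(24/1) = 0.054.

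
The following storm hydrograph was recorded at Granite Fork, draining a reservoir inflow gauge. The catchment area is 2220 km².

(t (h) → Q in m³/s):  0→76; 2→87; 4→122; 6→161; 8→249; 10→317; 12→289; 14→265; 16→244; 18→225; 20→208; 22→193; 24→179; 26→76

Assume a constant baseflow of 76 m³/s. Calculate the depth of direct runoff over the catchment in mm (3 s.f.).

Direct runoff: 0.0, 11.0, 46.0, 85.0, 173.0, 241.0, 213.0, 189.0, 168.0, 149.0, 132.0, 117.0, 103.0, 0.0 m³/s; ΣQ_DR = 1627 m³/s.
V = ΣQ_DR · Δt = 1627 × 7200 s = 1.171 × 10^7 m³.
Over A = 2220 km², depth = V / A = 5.28 mm.

d ≈ 5.28 mm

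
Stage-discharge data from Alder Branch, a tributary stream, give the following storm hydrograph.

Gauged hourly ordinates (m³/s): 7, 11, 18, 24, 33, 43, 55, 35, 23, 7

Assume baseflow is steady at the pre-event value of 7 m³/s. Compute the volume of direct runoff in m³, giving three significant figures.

V ≈ 6.70 × 10^5 m³

Direct-runoff ordinates (Q − Q_b): 0.0, 4.0, 11.0, 17.0, 26.0, 36.0, 48.0, 28.0, 16.0, 0.0 m³/s.
ΣQ_DR = 186.0 m³/s.
With Δt = 1 h = 3600 s, V = ΣQ_DR · Δt = 186.0 × 3600 = 6.70 × 10^5 m³.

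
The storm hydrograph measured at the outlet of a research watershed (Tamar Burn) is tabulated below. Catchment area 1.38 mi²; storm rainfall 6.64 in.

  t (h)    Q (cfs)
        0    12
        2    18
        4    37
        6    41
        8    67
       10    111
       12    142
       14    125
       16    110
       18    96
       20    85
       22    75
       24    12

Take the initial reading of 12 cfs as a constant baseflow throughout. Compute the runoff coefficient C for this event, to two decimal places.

ΣQ_DR = 775.0 cfs; V = ΣQ_DR·Δt = 5.580 × 10^6 ft³.
Runoff depth d = V / A = 1.740 in.
C = d / P = 1.740 / 6.64 = 0.26.

C ≈ 0.26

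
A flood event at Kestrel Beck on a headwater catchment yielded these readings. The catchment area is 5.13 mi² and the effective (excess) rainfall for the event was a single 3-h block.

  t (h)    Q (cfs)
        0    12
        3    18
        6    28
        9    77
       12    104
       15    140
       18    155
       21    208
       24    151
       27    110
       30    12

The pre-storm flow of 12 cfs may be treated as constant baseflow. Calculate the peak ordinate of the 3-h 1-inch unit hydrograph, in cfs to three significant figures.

Direct runoff: 0.0, 6.0, 16.0, 65.0, 92.0, 128.0, 143.0, 196.0, 139.0, 98.0, 0.0 cfs; ΣQ_DR = 883.0 cfs, peak = 196.0 cfs.
Runoff depth d = ΣQ_DR·Δt / A = 883.0 × 10800 / (5.13 mi²) = 0.8002 in.
The 1-inch UH is the DRH scaled by (1 in)/d, so U_p = 196.0 × 1/0.8002 = 245 cfs.

U_p ≈ 245 cfs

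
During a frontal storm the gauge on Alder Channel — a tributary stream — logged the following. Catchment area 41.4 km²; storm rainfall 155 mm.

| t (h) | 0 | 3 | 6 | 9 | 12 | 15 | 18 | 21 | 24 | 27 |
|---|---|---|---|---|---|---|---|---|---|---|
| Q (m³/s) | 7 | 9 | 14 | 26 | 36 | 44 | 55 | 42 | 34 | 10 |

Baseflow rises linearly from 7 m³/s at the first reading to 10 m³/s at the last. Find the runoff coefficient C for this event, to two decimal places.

ΣQ_DR = 192.0 m³/s; V = ΣQ_DR·Δt = 2.074 × 10^6 m³.
Runoff depth d = V / A = 50.09 mm.
C = d / P = 50.09 / 155 = 0.32.

C ≈ 0.32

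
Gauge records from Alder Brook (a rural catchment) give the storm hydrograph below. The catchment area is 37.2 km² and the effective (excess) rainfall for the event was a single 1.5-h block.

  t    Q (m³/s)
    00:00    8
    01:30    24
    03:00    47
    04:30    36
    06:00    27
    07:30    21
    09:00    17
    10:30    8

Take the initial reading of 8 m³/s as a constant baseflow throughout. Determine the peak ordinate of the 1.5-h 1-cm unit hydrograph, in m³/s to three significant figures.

Direct runoff: 0.0, 16.0, 39.0, 28.0, 19.0, 13.0, 9.0, 0.0 m³/s; ΣQ_DR = 124.0 m³/s, peak = 39.0 m³/s.
Runoff depth d = ΣQ_DR·Δt / A = 124.0 × 5400 / (37.2 km²) = 18.00 mm.
The 1-cm UH is the DRH scaled by (10 mm)/d, so U_p = 39.0 × 10/18.00 = 21.7 m³/s.

U_p ≈ 21.7 m³/s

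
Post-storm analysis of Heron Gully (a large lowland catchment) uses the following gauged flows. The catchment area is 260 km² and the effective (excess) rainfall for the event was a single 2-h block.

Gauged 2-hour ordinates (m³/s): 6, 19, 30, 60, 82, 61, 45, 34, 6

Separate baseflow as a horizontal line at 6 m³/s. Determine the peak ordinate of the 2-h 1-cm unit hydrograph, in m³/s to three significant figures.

U_p ≈ 95.0 m³/s

Direct runoff: 0.0, 13.0, 24.0, 54.0, 76.0, 55.0, 39.0, 28.0, 0.0 m³/s; ΣQ_DR = 289.0 m³/s, peak = 76.0 m³/s.
Runoff depth d = ΣQ_DR·Δt / A = 289.0 × 7200 / (260 km²) = 8.003 mm.
The 1-cm UH is the DRH scaled by (10 mm)/d, so U_p = 76.0 × 10/8.003 = 95.0 m³/s.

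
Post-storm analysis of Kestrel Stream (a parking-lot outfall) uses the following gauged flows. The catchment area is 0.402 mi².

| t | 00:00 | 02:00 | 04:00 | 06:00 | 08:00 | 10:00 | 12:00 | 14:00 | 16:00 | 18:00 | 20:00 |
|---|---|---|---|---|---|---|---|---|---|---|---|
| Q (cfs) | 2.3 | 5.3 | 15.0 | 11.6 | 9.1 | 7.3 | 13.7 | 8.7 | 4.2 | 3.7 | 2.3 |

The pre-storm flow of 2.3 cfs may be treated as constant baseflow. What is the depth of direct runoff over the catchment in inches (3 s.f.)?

Direct runoff: 0.0, 3.0, 12.7, 9.3, 6.8, 5.0, 11.4, 6.4, 1.9, 1.4, 0.0 cfs; ΣQ_DR = 57.90 cfs.
V = ΣQ_DR · Δt = 57.90 × 7200 s = 4.169 × 10^5 ft³.
Over A = 0.402 mi², depth = V / A = 0.446 in.

d ≈ 0.446 in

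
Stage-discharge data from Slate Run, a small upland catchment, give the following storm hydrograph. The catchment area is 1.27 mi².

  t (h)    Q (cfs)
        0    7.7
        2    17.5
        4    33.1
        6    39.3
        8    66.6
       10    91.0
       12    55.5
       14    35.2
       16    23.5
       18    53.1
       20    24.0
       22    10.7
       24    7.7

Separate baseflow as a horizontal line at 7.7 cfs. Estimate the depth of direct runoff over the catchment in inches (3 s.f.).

d ≈ 0.890 in

Direct runoff: 0.0, 9.8, 25.4, 31.6, 58.9, 83.3, 47.8, 27.5, 15.8, 45.4, 16.3, 3.0, 0.0 cfs; ΣQ_DR = 364.8 cfs.
V = ΣQ_DR · Δt = 364.8 × 7200 s = 2.627 × 10^6 ft³.
Over A = 1.27 mi², depth = V / A = 0.890 in.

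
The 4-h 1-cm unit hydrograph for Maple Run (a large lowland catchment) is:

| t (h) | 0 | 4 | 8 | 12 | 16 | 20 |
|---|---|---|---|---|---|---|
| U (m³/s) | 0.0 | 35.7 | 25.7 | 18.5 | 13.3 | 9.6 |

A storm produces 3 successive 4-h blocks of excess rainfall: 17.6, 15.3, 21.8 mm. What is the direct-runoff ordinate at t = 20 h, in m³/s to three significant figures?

By discrete convolution, Q_j = Σ (P_i / 10 mm) · U_{j−i}.
At t = 20 h (j=5): Q = (17.6/10)·9.6 + (15.3/10)·13.3 + (21.8/10)·18.5 = 77.6 m³/s.

Q ≈ 77.6 m³/s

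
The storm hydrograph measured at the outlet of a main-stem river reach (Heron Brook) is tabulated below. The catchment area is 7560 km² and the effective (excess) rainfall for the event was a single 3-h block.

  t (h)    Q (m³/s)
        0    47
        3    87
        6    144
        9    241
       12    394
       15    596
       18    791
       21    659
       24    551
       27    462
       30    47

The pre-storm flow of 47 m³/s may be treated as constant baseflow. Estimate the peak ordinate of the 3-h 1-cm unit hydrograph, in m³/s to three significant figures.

Direct runoff: 0.0, 40.0, 97.0, 194.0, 347.0, 549.0, 744.0, 612.0, 504.0, 415.0, 0.0 m³/s; ΣQ_DR = 3502 m³/s, peak = 744.0 m³/s.
Runoff depth d = ΣQ_DR·Δt / A = 3502 × 10800 / (7560 km²) = 5.003 mm.
The 1-cm UH is the DRH scaled by (10 mm)/d, so U_p = 744.0 × 10/5.003 = 1490 m³/s.

U_p ≈ 1490 m³/s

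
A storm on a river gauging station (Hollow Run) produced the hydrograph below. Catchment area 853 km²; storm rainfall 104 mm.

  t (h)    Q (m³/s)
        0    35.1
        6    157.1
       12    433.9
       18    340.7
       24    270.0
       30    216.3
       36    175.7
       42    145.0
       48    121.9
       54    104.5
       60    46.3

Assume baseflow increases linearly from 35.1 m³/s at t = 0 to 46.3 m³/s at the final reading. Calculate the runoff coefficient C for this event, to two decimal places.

ΣQ_DR = 1599 m³/s; V = ΣQ_DR·Δt = 3.453 × 10^7 m³.
Runoff depth d = V / A = 40.49 mm.
C = d / P = 40.49 / 104 = 0.39.

C ≈ 0.39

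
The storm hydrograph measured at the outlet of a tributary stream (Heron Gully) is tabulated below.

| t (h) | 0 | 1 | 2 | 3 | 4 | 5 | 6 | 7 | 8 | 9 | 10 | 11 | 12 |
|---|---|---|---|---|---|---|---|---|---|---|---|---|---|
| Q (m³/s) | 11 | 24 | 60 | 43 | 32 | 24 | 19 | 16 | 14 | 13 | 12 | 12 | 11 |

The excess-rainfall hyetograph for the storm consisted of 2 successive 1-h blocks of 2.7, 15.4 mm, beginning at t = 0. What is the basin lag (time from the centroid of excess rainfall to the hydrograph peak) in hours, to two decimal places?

Centroid of excess rainfall: t_c = Σ P_i·t̄_i / ΣP_i = 1.3508 h (block centres at 0.5, 1.5 h).
Hydrograph peak occurs at t = 2 h, so basin lag t_L = 2 − 1.3508 = 0.65 h.

t_L ≈ 0.65 h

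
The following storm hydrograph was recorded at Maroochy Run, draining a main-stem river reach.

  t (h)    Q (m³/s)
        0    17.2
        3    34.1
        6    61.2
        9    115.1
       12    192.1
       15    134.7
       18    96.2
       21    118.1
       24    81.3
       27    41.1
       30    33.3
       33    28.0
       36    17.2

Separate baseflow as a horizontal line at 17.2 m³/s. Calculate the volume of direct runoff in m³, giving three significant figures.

V ≈ 8.06 × 10^6 m³

Direct-runoff ordinates (Q − Q_b): 0.0, 16.9, 44.0, 97.9, 174.9, 117.5, 79.0, 100.9, 64.1, 23.9, 16.1, 10.8, 0.0 m³/s.
ΣQ_DR = 746.0 m³/s.
With Δt = 3 h = 10800 s, V = ΣQ_DR · Δt = 746.0 × 10800 = 8.06 × 10^6 m³.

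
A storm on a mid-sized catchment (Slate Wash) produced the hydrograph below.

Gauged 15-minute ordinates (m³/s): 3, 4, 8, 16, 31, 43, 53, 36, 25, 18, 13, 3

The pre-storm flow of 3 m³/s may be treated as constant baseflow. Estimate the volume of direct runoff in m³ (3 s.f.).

V ≈ 1.95 × 10^5 m³

Direct-runoff ordinates (Q − Q_b): 0.0, 1.0, 5.0, 13.0, 28.0, 40.0, 50.0, 33.0, 22.0, 15.0, 10.0, 0.0 m³/s.
ΣQ_DR = 217.0 m³/s.
With Δt = 0.25 h = 900 s, V = ΣQ_DR · Δt = 217.0 × 900 = 1.95 × 10^5 m³.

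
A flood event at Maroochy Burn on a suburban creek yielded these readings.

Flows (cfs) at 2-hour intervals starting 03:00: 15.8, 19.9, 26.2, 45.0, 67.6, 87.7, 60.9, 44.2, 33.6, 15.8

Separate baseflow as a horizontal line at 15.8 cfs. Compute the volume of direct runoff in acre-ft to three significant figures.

V ≈ 42.8 acre-ft

Direct-runoff ordinates (Q − Q_b): 0.0, 4.1, 10.4, 29.2, 51.8, 71.9, 45.1, 28.4, 17.8, 0.0 cfs.
ΣQ_DR = 258.7 cfs.
With Δt = 2 h = 7200 s, V = ΣQ_DR · Δt = 258.7 × 7200 = 1.86 × 10^6 ft³ = 42.8 acre-ft.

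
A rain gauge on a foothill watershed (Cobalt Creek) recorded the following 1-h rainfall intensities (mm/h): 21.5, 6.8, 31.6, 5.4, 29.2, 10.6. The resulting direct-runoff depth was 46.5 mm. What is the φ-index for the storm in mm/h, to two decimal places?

Only the 3 blocks with intensity above φ contribute runoff: 21.5, 31.6, 29.2 mm/h.
Σ(I−φ)·Δt = d  ⇒  (21.5+31.6+29.2 − 3φ)·1 = 46.5
φ = (82.30 − 46.5/1) / 3 = 11.93 mm/h.

φ ≈ 11.93 mm/h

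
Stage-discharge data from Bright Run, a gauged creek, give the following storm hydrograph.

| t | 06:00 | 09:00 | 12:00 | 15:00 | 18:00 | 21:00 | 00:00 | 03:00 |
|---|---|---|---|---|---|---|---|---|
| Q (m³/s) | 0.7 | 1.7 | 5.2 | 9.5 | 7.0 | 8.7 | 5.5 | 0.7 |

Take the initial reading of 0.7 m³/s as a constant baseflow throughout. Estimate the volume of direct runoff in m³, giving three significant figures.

Direct-runoff ordinates (Q − Q_b): 0.0, 1.0, 4.5, 8.8, 6.3, 8.0, 4.8, 0.0 m³/s.
ΣQ_DR = 33.40 m³/s.
With Δt = 3 h = 10800 s, V = ΣQ_DR · Δt = 33.40 × 10800 = 3.61 × 10^5 m³.

V ≈ 3.61 × 10^5 m³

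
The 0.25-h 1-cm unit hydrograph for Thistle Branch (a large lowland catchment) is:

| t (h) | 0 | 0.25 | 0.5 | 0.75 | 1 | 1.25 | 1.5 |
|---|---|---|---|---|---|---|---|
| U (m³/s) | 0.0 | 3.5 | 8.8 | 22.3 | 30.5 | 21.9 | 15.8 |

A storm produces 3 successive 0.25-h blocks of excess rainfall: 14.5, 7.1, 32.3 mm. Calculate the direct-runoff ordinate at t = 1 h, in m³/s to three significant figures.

Q ≈ 88.5 m³/s

By discrete convolution, Q_j = Σ (P_i / 10 mm) · U_{j−i}.
At t = 1 h (j=4): Q = (14.5/10)·30.5 + (7.1/10)·22.3 + (32.3/10)·8.8 = 88.5 m³/s.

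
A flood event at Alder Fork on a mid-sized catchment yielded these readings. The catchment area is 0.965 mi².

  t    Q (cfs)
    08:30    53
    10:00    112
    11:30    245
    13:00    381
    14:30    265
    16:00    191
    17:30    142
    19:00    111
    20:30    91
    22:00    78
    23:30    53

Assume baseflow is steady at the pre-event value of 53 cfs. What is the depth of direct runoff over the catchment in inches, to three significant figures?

d ≈ 2.74 in

Direct runoff: 0.0, 59.0, 192.0, 328.0, 212.0, 138.0, 89.0, 58.0, 38.0, 25.0, 0.0 cfs; ΣQ_DR = 1139 cfs.
V = ΣQ_DR · Δt = 1139 × 5400 s = 6.151 × 10^6 ft³.
Over A = 0.965 mi², depth = V / A = 2.74 in.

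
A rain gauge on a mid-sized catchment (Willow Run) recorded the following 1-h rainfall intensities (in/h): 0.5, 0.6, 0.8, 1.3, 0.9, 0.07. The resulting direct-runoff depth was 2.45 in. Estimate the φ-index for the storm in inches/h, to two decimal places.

Only the 5 blocks with intensity above φ contribute runoff: 0.5, 0.6, 0.8, 1.3, 0.9 in/h.
Σ(I−φ)·Δt = d  ⇒  (0.5+0.6+0.8+1.3+0.9 − 5φ)·1 = 2.45
φ = (4.100 − 2.45/1) / 5 = 0.33 in/h.

φ ≈ 0.33 in/h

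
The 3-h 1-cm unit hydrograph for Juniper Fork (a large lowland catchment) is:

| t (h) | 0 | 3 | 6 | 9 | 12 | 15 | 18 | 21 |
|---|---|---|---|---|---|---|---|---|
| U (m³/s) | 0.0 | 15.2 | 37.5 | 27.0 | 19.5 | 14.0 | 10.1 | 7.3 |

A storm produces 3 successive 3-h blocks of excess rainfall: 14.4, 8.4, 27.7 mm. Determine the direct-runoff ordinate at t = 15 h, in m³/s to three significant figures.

By discrete convolution, Q_j = Σ (P_i / 10 mm) · U_{j−i}.
At t = 15 h (j=5): Q = (14.4/10)·14.0 + (8.4/10)·19.5 + (27.7/10)·27.0 = 111 m³/s.

Q ≈ 111 m³/s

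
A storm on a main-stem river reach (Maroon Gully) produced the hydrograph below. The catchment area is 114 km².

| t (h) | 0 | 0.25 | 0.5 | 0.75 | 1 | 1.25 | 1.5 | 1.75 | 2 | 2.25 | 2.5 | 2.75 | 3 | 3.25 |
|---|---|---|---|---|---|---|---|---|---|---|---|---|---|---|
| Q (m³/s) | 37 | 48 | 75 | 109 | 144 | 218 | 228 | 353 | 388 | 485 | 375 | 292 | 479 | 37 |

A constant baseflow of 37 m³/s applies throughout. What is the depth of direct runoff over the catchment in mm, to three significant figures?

Direct runoff: 0.0, 11.0, 38.0, 72.0, 107.0, 181.0, 191.0, 316.0, 351.0, 448.0, 338.0, 255.0, 442.0, 0.0 m³/s; ΣQ_DR = 2750 m³/s.
V = ΣQ_DR · Δt = 2750 × 900 s = 2.475 × 10^6 m³.
Over A = 114 km², depth = V / A = 21.7 mm.

d ≈ 21.7 mm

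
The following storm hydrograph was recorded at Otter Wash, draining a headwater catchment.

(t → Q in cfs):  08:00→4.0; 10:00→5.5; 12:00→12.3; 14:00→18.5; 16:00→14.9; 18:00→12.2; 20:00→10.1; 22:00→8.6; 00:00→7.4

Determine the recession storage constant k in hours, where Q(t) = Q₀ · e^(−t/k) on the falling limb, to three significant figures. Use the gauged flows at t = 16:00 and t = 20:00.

k ≈ 10.3 h

On the falling limb, Q drops from 14.9 to 10.1 cfs between t = 16:00 and t = 20:00 (Δt = 4 h).
k = −Δt / ln(Q₂/Q₁) = −4 / ln(10.1/14.9) = 10.3 h.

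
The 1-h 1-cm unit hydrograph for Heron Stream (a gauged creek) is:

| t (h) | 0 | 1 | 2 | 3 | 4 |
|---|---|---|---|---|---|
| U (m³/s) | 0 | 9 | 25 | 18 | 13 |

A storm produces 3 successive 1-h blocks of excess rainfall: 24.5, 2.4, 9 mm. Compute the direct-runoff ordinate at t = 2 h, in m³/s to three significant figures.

By discrete convolution, Q_j = Σ (P_i / 10 mm) · U_{j−i}.
At t = 2 h (j=2): Q = (24.5/10)·25 + (2.4/10)·9 + (9/10)·0 = 63.4 m³/s.

Q ≈ 63.4 m³/s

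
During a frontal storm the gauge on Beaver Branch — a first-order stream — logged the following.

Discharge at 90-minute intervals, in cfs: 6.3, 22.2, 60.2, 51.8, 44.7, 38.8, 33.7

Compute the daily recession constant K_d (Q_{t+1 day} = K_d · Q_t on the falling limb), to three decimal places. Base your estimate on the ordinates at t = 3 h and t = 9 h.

Between t = 3 h and t = 9 h the flow falls from 60.2 to 33.7 cfs over 4×1.5 h = 6 h.
Per-interval ratio K = (33.7/60.2)^(1/4) = 0.8650; K_d = K^(24/1.5) = 0.098.

K_d ≈ 0.098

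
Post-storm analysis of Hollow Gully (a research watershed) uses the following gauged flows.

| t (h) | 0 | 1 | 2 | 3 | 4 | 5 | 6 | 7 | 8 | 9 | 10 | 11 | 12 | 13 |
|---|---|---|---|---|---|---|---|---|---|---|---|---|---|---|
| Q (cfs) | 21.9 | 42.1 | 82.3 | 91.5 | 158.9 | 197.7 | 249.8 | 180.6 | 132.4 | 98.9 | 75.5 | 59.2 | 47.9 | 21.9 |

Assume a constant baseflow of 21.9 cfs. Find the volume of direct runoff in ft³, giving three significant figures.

V ≈ 4.15 × 10^6 ft³

Direct-runoff ordinates (Q − Q_b): 0.0, 20.2, 60.4, 69.6, 137.0, 175.8, 227.9, 158.7, 110.5, 77.0, 53.6, 37.3, 26.0, 0.0 cfs.
ΣQ_DR = 1154 cfs.
With Δt = 1 h = 3600 s, V = ΣQ_DR · Δt = 1154 × 3600 = 4.15 × 10^6 ft³.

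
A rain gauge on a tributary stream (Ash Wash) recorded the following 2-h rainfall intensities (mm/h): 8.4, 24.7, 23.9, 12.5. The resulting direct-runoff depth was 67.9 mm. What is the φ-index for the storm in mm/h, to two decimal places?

φ ≈ 9.05 mm/h

Only the 3 blocks with intensity above φ contribute runoff: 24.7, 23.9, 12.5 mm/h.
Σ(I−φ)·Δt = d  ⇒  (24.7+23.9+12.5 − 3φ)·2 = 67.9
φ = (61.10 − 67.9/2) / 3 = 9.05 mm/h.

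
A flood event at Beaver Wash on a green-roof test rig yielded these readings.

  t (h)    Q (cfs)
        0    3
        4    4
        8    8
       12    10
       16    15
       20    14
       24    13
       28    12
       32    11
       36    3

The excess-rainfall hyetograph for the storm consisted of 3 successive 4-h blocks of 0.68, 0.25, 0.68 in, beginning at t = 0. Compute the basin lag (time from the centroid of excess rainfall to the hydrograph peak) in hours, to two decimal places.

t_L ≈ 10.00 h

Centroid of excess rainfall: t_c = Σ P_i·t̄_i / ΣP_i = 6.0000 h (block centres at 2, 6, 10 h).
Hydrograph peak occurs at t = 16 h, so basin lag t_L = 16 − 6.0000 = 10.00 h.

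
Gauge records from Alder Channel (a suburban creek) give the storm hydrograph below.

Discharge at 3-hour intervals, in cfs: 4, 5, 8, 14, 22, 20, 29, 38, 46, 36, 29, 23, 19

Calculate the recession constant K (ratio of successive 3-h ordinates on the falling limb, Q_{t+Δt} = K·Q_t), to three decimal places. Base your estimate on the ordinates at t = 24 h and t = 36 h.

K ≈ 0.802

Using the recession-limb readings at t = 24 h and t = 36 h: Q falls from 46 to 19 cfs over 4 intervals.
K = (Q₂/Q₁)^(1/4) = (19/46)^(1/4) = 0.802.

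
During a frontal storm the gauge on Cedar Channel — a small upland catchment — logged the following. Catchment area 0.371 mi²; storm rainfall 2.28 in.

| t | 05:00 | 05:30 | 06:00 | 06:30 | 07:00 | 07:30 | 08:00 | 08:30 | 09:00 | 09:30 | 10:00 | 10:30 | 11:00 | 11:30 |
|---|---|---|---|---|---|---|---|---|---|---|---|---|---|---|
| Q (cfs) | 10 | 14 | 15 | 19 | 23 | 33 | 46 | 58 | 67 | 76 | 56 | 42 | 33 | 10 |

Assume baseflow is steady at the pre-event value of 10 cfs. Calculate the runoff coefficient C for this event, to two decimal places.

C ≈ 0.33

ΣQ_DR = 362.0 cfs; V = ΣQ_DR·Δt = 6.516 × 10^5 ft³.
Runoff depth d = V / A = 0.7560 in.
C = d / P = 0.7560 / 2.28 = 0.33.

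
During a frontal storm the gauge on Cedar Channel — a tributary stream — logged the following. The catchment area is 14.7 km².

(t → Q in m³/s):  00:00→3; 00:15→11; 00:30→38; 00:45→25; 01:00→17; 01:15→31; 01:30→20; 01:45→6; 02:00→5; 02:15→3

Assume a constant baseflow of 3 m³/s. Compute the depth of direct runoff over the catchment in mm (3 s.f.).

d ≈ 7.90 mm

Direct runoff: 0.0, 8.0, 35.0, 22.0, 14.0, 28.0, 17.0, 3.0, 2.0, 0.0 m³/s; ΣQ_DR = 129.0 m³/s.
V = ΣQ_DR · Δt = 129.0 × 900 s = 1.161 × 10^5 m³.
Over A = 14.7 km², depth = V / A = 7.90 mm.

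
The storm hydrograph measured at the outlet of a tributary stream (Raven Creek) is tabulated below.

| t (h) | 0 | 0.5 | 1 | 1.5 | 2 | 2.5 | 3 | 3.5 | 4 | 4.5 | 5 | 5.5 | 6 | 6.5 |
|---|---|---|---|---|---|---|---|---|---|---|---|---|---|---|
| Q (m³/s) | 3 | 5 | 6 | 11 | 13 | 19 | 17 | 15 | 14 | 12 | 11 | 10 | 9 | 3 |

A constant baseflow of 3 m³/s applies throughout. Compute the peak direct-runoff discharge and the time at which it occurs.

Q_p = 16.0 m³/s at t = 2.5 h

Subtracting baseflow gives direct-runoff ordinates: 0.0, 2.0, 3.0, 8.0, 10.0, 16.0, 14.0, 12.0, 11.0, 9.0, 8.0, 7.0, 6.0, 0.0 m³/s.
The maximum is 16.0 m³/s, occurring at the reading for t = 2.5 h.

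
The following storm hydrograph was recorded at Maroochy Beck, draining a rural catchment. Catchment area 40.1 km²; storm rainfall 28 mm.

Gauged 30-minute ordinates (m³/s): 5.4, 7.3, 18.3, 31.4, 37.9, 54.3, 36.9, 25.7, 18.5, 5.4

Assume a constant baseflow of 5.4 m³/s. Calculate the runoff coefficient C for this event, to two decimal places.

C ≈ 0.30

ΣQ_DR = 187.1 m³/s; V = ΣQ_DR·Δt = 3.368 × 10^5 m³.
Runoff depth d = V / A = 8.399 mm.
C = d / P = 8.399 / 28 = 0.30.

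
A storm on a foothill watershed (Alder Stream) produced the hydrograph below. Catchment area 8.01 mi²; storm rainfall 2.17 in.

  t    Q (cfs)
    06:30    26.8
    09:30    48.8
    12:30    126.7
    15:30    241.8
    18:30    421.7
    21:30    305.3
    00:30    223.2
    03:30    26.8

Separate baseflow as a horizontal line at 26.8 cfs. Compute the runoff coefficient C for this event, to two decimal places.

C ≈ 0.32

ΣQ_DR = 1207 cfs; V = ΣQ_DR·Δt = 1.303 × 10^7 ft³.
Runoff depth d = V / A = 0.7003 in.
C = d / P = 0.7003 / 2.17 = 0.32.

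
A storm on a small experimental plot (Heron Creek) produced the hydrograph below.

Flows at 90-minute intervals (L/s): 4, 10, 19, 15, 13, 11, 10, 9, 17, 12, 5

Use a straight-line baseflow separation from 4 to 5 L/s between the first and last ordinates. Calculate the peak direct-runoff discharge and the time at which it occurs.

Q_p = 14.80 L/s at t = 3 h

Subtracting baseflow gives direct-runoff ordinates: 0.00, 5.90, 14.80, 10.70, 8.60, 6.50, 5.40, 4.30, 12.20, 7.10, 0.00 L/s.
The maximum is 14.80 L/s, occurring at the reading for t = 3 h.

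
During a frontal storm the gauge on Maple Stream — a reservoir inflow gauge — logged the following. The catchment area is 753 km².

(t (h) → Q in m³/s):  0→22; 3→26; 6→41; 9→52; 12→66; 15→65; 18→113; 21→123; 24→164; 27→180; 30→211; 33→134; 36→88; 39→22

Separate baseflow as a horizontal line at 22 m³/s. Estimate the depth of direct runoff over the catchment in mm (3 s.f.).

Direct runoff: 0.0, 4.0, 19.0, 30.0, 44.0, 43.0, 91.0, 101.0, 142.0, 158.0, 189.0, 112.0, 66.0, 0.0 m³/s; ΣQ_DR = 999.0 m³/s.
V = ΣQ_DR · Δt = 999.0 × 10800 s = 1.079 × 10^7 m³.
Over A = 753 km², depth = V / A = 14.3 mm.

d ≈ 14.3 mm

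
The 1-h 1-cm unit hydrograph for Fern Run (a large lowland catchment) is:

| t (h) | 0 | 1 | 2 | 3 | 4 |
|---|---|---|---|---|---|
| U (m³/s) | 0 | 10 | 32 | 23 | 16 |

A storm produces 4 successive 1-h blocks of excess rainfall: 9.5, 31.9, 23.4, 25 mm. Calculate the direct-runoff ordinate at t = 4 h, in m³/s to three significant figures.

By discrete convolution, Q_j = Σ (P_i / 10 mm) · U_{j−i}.
At t = 4 h (j=4): Q = (9.5/10)·16 + (31.9/10)·23 + (23.4/10)·32 + (25/10)·10 = 188 m³/s.

Q ≈ 188 m³/s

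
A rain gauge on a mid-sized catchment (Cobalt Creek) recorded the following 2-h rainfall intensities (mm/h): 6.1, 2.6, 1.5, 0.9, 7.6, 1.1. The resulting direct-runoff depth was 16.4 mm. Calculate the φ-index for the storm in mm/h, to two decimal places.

φ ≈ 2.75 mm/h

Only the 2 blocks with intensity above φ contribute runoff: 6.1, 7.6 mm/h.
Σ(I−φ)·Δt = d  ⇒  (6.1+7.6 − 2φ)·2 = 16.4
φ = (13.70 − 16.4/2) / 2 = 2.75 mm/h.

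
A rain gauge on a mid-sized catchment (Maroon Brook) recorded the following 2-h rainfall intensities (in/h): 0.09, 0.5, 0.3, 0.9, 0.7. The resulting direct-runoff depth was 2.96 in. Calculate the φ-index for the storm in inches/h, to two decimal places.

φ ≈ 0.23 in/h

Only the 4 blocks with intensity above φ contribute runoff: 0.5, 0.3, 0.9, 0.7 in/h.
Σ(I−φ)·Δt = d  ⇒  (0.5+0.3+0.9+0.7 − 4φ)·2 = 2.96
φ = (2.400 − 2.96/2) / 4 = 0.23 in/h.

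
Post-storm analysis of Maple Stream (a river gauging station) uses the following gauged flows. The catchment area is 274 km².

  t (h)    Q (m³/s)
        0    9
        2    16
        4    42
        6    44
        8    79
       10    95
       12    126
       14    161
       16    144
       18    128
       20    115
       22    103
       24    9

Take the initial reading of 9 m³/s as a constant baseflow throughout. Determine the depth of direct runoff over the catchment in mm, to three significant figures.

Direct runoff: 0.0, 7.0, 33.0, 35.0, 70.0, 86.0, 117.0, 152.0, 135.0, 119.0, 106.0, 94.0, 0.0 m³/s; ΣQ_DR = 954.0 m³/s.
V = ΣQ_DR · Δt = 954.0 × 7200 s = 6.869 × 10^6 m³.
Over A = 274 km², depth = V / A = 25.1 mm.

d ≈ 25.1 mm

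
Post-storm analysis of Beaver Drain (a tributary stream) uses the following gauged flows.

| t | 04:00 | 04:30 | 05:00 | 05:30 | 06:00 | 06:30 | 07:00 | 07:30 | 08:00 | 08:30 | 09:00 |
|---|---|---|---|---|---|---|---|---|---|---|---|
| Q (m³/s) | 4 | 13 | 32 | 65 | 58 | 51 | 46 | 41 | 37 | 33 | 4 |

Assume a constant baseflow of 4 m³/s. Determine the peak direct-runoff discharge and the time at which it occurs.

Q_p = 61.0 m³/s at t = 05:30

Subtracting baseflow gives direct-runoff ordinates: 0.0, 9.0, 28.0, 61.0, 54.0, 47.0, 42.0, 37.0, 33.0, 29.0, 0.0 m³/s.
The maximum is 61.0 m³/s, occurring at the reading for t = 05:30.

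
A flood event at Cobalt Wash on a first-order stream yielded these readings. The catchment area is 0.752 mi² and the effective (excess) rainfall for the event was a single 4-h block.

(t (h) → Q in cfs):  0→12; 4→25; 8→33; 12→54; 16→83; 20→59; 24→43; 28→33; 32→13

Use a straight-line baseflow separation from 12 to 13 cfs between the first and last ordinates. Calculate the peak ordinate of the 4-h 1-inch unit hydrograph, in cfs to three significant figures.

U_p ≈ 35.3 cfs

Direct runoff: 0.00, 12.88, 20.75, 41.62, 70.50, 46.38, 30.25, 20.12, 0.00 cfs; ΣQ_DR = 242.5 cfs, peak = 70.50 cfs.
Runoff depth d = ΣQ_DR·Δt / A = 242.5 × 14400 / (0.752 mi²) = 1.999 in.
The 1-inch UH is the DRH scaled by (1 in)/d, so U_p = 70.50 × 1/1.999 = 35.3 cfs.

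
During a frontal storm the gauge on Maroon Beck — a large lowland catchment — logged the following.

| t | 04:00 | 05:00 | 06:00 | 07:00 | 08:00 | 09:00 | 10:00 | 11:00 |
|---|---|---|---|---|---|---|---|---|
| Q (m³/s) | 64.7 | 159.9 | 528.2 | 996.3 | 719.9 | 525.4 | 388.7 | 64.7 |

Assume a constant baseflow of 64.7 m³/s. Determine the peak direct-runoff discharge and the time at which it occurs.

Subtracting baseflow gives direct-runoff ordinates: 0.0, 95.2, 463.5, 931.6, 655.2, 460.7, 324.0, 0.0 m³/s.
The maximum is 931.6 m³/s, occurring at the reading for t = 07:00.

Q_p = 931.6 m³/s at t = 07:00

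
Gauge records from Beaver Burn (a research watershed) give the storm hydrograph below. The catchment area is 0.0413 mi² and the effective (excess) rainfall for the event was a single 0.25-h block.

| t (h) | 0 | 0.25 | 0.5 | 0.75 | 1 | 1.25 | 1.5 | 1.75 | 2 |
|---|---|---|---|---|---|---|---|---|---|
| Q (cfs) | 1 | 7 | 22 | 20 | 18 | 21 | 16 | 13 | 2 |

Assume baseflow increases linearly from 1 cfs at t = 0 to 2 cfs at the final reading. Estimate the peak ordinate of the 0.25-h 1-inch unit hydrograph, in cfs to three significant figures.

Direct runoff: 0.00, 5.88, 20.75, 18.62, 16.50, 19.38, 14.25, 11.12, 0.00 cfs; ΣQ_DR = 106.5 cfs, peak = 20.75 cfs.
Runoff depth d = ΣQ_DR·Δt / A = 106.5 × 900 / (0.0413 mi²) = 0.9990 in.
The 1-inch UH is the DRH scaled by (1 in)/d, so U_p = 20.75 × 1/0.9990 = 20.8 cfs.

U_p ≈ 20.8 cfs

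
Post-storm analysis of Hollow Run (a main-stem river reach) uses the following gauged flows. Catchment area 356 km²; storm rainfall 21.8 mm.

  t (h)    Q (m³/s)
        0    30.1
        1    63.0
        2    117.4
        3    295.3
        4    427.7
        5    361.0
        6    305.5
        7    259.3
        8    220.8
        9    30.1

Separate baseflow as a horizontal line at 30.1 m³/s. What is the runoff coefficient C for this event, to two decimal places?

C ≈ 0.84

ΣQ_DR = 1809 m³/s; V = ΣQ_DR·Δt = 6.513 × 10^6 m³.
Runoff depth d = V / A = 18.30 mm.
C = d / P = 18.30 / 21.8 = 0.84.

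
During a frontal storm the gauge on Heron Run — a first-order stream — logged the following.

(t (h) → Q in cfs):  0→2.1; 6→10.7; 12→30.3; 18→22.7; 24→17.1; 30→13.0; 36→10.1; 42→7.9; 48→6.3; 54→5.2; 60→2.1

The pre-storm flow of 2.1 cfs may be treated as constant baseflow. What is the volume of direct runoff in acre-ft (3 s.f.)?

V ≈ 51.8 acre-ft

Direct-runoff ordinates (Q − Q_b): 0.0, 8.6, 28.2, 20.6, 15.0, 10.9, 8.0, 5.8, 4.2, 3.1, 0.0 cfs.
ΣQ_DR = 104.4 cfs.
With Δt = 6 h = 21600 s, V = ΣQ_DR · Δt = 104.4 × 21600 = 2.26 × 10^6 ft³ = 51.8 acre-ft.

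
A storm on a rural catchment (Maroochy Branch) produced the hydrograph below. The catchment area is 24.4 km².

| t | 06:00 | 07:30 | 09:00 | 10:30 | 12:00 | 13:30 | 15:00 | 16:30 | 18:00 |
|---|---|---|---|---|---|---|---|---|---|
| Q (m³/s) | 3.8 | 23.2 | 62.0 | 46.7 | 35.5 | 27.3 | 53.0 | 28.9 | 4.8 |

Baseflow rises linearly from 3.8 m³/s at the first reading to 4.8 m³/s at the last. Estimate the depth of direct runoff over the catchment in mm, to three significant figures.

Direct runoff: 0.00, 19.27, 57.95, 42.52, 31.20, 22.88, 48.45, 24.23, 0.00 m³/s; ΣQ_DR = 246.5 m³/s.
V = ΣQ_DR · Δt = 246.5 × 5400 s = 1.331 × 10^6 m³.
Over A = 24.4 km², depth = V / A = 54.6 mm.

d ≈ 54.6 mm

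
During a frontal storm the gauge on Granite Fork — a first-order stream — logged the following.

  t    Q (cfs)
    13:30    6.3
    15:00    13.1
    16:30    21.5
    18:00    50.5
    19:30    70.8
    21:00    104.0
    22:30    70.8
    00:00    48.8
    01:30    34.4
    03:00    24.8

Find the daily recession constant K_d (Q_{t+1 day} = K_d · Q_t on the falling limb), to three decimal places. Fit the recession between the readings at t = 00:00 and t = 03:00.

Between t = 00:00 and t = 03:00 the flow falls from 48.8 to 24.8 cfs over 2×1.5 h = 3 h.
Per-interval ratio K = (24.8/48.8)^(1/2) = 0.7129; K_d = K^(24/1.5) = 0.004.

K_d ≈ 0.004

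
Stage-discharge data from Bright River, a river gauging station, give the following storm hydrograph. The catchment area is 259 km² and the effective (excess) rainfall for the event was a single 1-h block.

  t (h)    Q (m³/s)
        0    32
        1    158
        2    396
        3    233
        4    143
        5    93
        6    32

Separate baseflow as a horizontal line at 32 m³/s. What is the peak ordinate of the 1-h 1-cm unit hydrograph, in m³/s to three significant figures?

Direct runoff: 0.0, 126.0, 364.0, 201.0, 111.0, 61.0, 0.0 m³/s; ΣQ_DR = 863.0 m³/s, peak = 364.0 m³/s.
Runoff depth d = ΣQ_DR·Δt / A = 863.0 × 3600 / (259 km²) = 12.00 mm.
The 1-cm UH is the DRH scaled by (10 mm)/d, so U_p = 364.0 × 10/12.00 = 303 m³/s.

U_p ≈ 303 m³/s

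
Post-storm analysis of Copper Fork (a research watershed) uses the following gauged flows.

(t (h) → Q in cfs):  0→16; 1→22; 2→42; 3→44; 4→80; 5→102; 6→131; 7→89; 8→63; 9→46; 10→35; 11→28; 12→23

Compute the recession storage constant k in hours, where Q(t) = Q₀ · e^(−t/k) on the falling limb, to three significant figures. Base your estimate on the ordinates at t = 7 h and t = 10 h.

On the falling limb, Q drops from 89 to 35 cfs between t = 7 h and t = 10 h (Δt = 3 h).
k = −Δt / ln(Q₂/Q₁) = −3 / ln(35/89) = 3.21 h.

k ≈ 3.21 h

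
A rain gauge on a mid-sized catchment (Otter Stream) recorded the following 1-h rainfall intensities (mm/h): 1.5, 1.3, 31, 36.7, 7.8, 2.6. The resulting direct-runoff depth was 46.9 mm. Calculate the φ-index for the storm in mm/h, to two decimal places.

Only the 2 blocks with intensity above φ contribute runoff: 31, 36.7 mm/h.
Σ(I−φ)·Δt = d  ⇒  (31+36.7 − 2φ)·1 = 46.9
φ = (67.70 − 46.9/1) / 2 = 10.40 mm/h.

φ ≈ 10.40 mm/h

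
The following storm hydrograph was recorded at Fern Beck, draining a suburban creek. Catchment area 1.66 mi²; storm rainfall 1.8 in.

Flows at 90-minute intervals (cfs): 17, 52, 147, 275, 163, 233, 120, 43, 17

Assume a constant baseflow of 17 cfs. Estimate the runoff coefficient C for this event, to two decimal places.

ΣQ_DR = 914.0 cfs; V = ΣQ_DR·Δt = 4.936 × 10^6 ft³.
Runoff depth d = V / A = 1.280 in.
C = d / P = 1.280 / 1.8 = 0.71.

C ≈ 0.71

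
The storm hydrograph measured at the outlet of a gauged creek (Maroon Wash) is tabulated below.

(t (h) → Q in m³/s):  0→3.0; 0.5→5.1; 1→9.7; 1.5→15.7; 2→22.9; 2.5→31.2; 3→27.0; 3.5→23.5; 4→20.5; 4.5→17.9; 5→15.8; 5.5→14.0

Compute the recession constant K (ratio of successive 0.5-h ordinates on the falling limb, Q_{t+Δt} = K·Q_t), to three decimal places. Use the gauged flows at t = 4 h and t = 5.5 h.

Using the recession-limb readings at t = 4 h and t = 5.5 h: Q falls from 20.5 to 14.0 m³/s over 3 intervals.
K = (Q₂/Q₁)^(1/3) = (14.0/20.5)^(1/3) = 0.881.

K ≈ 0.881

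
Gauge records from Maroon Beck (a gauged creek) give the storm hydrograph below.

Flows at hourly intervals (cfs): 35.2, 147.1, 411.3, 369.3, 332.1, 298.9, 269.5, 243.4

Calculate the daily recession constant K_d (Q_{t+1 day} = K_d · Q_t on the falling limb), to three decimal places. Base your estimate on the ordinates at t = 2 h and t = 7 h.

Between t = 2 h and t = 7 h the flow falls from 411.3 to 243.4 cfs over 5×1 h = 5 h.
Per-interval ratio K = (243.4/411.3)^(1/5) = 0.9004; K_d = K^(24/1) = 0.081.

K_d ≈ 0.081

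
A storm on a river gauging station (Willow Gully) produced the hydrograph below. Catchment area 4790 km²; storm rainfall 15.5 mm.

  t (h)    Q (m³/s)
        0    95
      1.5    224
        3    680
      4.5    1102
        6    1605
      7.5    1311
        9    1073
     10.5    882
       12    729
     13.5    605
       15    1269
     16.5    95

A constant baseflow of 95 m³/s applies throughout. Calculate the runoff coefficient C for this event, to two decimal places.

ΣQ_DR = 8530 m³/s; V = ΣQ_DR·Δt = 4.606 × 10^7 m³.
Runoff depth d = V / A = 9.616 mm.
C = d / P = 9.616 / 15.5 = 0.62.

C ≈ 0.62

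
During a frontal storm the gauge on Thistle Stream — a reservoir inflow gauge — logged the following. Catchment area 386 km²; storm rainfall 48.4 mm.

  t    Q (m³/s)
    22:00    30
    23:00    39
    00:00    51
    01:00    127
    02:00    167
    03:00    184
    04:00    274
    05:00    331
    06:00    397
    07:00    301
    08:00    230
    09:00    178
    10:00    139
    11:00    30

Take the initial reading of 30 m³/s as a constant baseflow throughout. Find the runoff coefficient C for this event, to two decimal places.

C ≈ 0.40

ΣQ_DR = 2058 m³/s; V = ΣQ_DR·Δt = 7.409 × 10^6 m³.
Runoff depth d = V / A = 19.19 mm.
C = d / P = 19.19 / 48.4 = 0.40.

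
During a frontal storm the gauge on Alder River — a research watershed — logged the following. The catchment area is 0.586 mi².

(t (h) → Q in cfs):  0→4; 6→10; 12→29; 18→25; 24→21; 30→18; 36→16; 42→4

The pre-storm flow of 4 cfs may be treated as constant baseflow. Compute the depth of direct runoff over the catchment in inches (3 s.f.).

Direct runoff: 0.0, 6.0, 25.0, 21.0, 17.0, 14.0, 12.0, 0.0 cfs; ΣQ_DR = 95.00 cfs.
V = ΣQ_DR · Δt = 95.00 × 21600 s = 2.052 × 10^6 ft³.
Over A = 0.586 mi², depth = V / A = 1.51 in.

d ≈ 1.51 in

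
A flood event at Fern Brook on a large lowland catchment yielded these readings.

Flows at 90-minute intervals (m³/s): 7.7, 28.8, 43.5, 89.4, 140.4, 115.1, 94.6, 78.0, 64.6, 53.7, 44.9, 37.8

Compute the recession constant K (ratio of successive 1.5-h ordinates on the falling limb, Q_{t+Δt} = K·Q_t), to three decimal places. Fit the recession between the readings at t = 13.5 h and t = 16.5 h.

K ≈ 0.839

Using the recession-limb readings at t = 13.5 h and t = 16.5 h: Q falls from 53.7 to 37.8 m³/s over 2 intervals.
K = (Q₂/Q₁)^(1/2) = (37.8/53.7)^(1/2) = 0.839.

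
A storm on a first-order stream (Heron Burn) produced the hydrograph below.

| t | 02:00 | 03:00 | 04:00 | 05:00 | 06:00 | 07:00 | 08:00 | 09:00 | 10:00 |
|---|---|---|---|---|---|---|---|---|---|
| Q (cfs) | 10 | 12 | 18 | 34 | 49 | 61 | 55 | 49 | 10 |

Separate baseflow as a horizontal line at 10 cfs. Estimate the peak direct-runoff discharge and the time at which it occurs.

Q_p = 51.0 cfs at t = 07:00

Subtracting baseflow gives direct-runoff ordinates: 0.0, 2.0, 8.0, 24.0, 39.0, 51.0, 45.0, 39.0, 0.0 cfs.
The maximum is 51.0 cfs, occurring at the reading for t = 07:00.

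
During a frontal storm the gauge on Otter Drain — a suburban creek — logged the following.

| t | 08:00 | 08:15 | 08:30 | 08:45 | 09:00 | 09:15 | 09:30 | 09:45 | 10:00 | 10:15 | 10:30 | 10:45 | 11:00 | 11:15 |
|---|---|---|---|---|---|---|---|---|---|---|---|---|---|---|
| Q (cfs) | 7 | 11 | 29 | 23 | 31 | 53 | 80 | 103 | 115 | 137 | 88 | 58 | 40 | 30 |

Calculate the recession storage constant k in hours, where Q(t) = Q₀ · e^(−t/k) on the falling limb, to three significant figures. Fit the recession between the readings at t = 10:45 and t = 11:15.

k ≈ 0.758 h

On the falling limb, Q drops from 58 to 30 cfs between t = 10:45 and t = 11:15 (Δt = 0.5 h).
k = −Δt / ln(Q₂/Q₁) = −0.5 / ln(30/58) = 0.758 h.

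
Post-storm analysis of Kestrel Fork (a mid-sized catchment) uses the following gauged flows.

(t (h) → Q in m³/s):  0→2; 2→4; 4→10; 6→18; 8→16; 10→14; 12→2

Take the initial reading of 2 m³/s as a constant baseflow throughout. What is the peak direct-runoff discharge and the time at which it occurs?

Q_p = 16.0 m³/s at t = 6 h

Subtracting baseflow gives direct-runoff ordinates: 0.0, 2.0, 8.0, 16.0, 14.0, 12.0, 0.0 m³/s.
The maximum is 16.0 m³/s, occurring at the reading for t = 6 h.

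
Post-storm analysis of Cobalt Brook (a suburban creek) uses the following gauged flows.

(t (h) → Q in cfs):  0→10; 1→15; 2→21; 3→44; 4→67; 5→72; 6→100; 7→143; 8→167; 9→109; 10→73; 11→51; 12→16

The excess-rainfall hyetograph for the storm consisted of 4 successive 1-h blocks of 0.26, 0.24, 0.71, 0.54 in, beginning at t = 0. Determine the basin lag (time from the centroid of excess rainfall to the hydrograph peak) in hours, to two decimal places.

Centroid of excess rainfall: t_c = Σ P_i·t̄_i / ΣP_i = 2.3743 h (block centres at 0.5, 1.5, 2.5, 3.5 h).
Hydrograph peak occurs at t = 8 h, so basin lag t_L = 8 − 2.3743 = 5.63 h.

t_L ≈ 5.63 h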